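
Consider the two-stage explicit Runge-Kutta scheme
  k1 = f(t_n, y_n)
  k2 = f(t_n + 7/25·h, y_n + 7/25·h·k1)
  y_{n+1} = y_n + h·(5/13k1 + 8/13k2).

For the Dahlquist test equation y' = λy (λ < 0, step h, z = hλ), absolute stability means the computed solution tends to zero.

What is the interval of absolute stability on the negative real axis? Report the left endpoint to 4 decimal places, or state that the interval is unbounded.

Test eqn y'=λy, z=hλ:
  k1=λy_n ⇒ h·k1=z·y_n;  k2=λ(1+7/25z)y_n ⇒ h·k2=z(1+7/25z)y_n
  y_{n+1}/y_n = 1 + 5/13z + 8/13z(1+7/25z) = 1 + z + 56/325z²
  so R(z) = 1 + z + 56/325z².

Find x<0 with |R(x)|<1.
x=-0.57: |R|=0.4860
R=1: x+56/325x²=0 ⇒ x=−325/56=-5.8036; min R=1−1/(4·56/325)=-0.4509>−1
Confirm numerically:
  x=-4.689: |R|=0.09948 <1
  x=-3.269: |R|=0.42766 <1
  x=-2.800: |R|=0.44911 <1
  x=-6.363: |R|=1.61335 >1
  x=-6.154: |R|=1.37159 >1
  x=-5.996: |R|=1.19881 >1
So |R|<1 on (-5.8036, 0).

z∈(-5.8036,0).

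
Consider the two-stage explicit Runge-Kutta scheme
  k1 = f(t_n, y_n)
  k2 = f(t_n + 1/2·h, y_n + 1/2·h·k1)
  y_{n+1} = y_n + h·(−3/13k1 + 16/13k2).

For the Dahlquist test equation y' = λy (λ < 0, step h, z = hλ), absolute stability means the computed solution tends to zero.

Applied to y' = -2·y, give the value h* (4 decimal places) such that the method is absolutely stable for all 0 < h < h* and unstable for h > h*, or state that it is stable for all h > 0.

On y'=λy, z=hλ:
  k1=λy_n ⇒ h·k1=z·y_n;  k2=λ(1+1/2z)y_n ⇒ h·k2=z(1+1/2z)y_n
  y_{n+1}/y_n = 1 − 3/13z + 16/13z(1+1/2z) = 1 + z + 8/13z²
  so R(z) = 1 + z + 8/13z².

Boundary: |R(x)|=1, x<0.
x=-1.59: |R|=0.9658
R=1: x+8/13x²=0 ⇒ x=−13/8=-1.6250; min R=1−1/(4·8/13)=0.5938>−1
Confirm numerically:
  x=-1.055: |R|=0.62994 <1
  x=-0.985: |R|=0.61206 <1
  x=-0.807: |R|=0.59377 <1
  x=-0.680: |R|=0.60455 <1
  x=-2.146: |R|=1.68804 >1
  x=-1.895: |R|=1.31486 >1
  x=-1.842: |R|=1.24598 >1
Interval (-1.6250, 0).

(-1.6250,0); λ=-2 ⇒ h* = (13/8)/2 = 0.8125.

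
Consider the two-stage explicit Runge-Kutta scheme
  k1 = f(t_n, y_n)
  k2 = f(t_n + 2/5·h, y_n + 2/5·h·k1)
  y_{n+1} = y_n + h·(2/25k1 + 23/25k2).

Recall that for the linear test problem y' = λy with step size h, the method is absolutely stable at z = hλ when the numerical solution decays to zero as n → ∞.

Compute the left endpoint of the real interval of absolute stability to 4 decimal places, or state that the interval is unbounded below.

z* = -2.7174.

Test eqn y'=λy, z=hλ:
  k1=λy_n ⇒ h·k1=z·y_n;  k2=λ(1+2/5z)y_n ⇒ h·k2=z(1+2/5z)y_n
  y_{n+1}/y_n = 1 + 2/25z + 23/25z(1+2/5z) = 1 + z + 46/125z²
  R(z) = 1 + z + 46/125z².

Find x<0 with |R(x)|<1.
x=-0.34: |R|=0.7025
R=1: x+46/125x²=0 ⇒ x=−125/46=-2.7174; min R=1−1/(4·46/125)=0.3207>−1
Confirm numerically:
  x=-2.213: |R|=0.58923 <1
  x=-1.577: |R|=0.33819 <1
  x=-1.246: |R|=0.32533 <1
  x=-3.221: |R|=1.59694 >1
  x=-3.171: |R|=1.52933 >1
Stable set (-2.7174, 0).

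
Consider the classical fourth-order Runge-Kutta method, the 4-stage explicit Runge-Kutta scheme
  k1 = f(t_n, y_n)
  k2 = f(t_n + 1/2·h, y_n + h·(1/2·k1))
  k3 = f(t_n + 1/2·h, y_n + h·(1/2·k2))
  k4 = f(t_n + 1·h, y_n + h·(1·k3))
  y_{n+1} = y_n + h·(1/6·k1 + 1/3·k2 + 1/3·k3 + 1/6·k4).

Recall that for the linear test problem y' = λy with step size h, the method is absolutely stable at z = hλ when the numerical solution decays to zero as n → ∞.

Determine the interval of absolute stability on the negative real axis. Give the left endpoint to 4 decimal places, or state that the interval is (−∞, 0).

z∈(-2.7853,0).

Test eqn y'=λy, z=hλ:
  order 4, 4-stage ⇒ R(z)=1+z+z^2/2+z^3/6+z^4/24
  (e.g. R(-0.63)=0.53334, |R|=0.53334)

Need |R(x)|<1, x<0.
x=-0.63: |R|=0.5333
|R(-3.15)|=1.7043 |R(-2.68)|=0.8525 |R(-2.39)|=0.5502
Bisect:
  x_lo=-3.0870 |R|=1.5588  x_hi=-0.3545 |R|=0.7016
  mid=-1.72075 |R|=0.27586 →hi
  mid=-2.40390 |R|=0.56162 →hi
  mid=-2.74547 |R|=0.94160 →hi
  mid=-2.91626 |R|=1.21608 →lo
  mid=-2.83086 |R|=1.07091 →lo
  mid=-2.78817 |R|=1.00434 →lo
  mid=-2.76682 |R|=0.97250 →hi
  ...
  [-2.78533,-2.78516] ⇒ x*=-2.7853
So |R|<1 on (-2.7853, 0).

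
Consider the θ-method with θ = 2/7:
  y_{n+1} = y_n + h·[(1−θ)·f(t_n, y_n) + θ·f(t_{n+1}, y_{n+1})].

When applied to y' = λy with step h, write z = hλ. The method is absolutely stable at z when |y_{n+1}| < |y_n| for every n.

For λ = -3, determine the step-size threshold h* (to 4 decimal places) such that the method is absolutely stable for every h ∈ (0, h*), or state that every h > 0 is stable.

Set f=λy, z=hλ:
  y_{n+1} = y_n + z·[5/7·y_n + 2/7·y_{n+1}] ⇒ (1 − 2/7z)y_{n+1} = (1 + 5/7z)y_n
  Hence R(z) = (1 + 5/7z)/(1 − 2/7z).

Boundary: |R(x)|=1, x<0.
x=-1.33: |R|=0.0362
R=−1: 1+5/7x = −1+2/7x ⇒ -3/7x=2 ⇒ x=2/(-3/7)=-4.6667
Confirm numerically:
  x=-3.539: |R|=0.75970 <1
  x=-3.304: |R|=0.69959 <1
  x=-3.091: |R|=0.64140 <1
  x=-1.979: |R|=0.26419 <1
  x=-5.119: |R|=1.07872 >1
  x=-4.810: |R|=1.02587 >1
  x=-4.775: |R|=1.01964 >1
So |R|<1 on (-4.6667, 0).

(-4.6667,0); λ=-3 ⇒ h* = (14/3)/3 = 1.5556.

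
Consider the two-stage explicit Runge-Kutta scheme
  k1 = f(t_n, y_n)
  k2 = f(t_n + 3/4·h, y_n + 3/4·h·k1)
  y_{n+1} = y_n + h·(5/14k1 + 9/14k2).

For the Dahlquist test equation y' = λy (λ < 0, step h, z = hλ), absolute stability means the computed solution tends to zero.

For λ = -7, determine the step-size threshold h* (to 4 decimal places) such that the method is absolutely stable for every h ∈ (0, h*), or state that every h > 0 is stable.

Test eqn y'=λy, z=hλ:
  k1=λy_n ⇒ h·k1=z·y_n;  k2=λ(1+3/4z)y_n ⇒ h·k2=z(1+3/4z)y_n
  y_{n+1}/y_n = 1 + 5/14z + 9/14z(1+3/4z) = 1 + z + 27/56z²
  Hence R(z) = 1 + z + 27/56z².

Need |R(x)|<1, x<0.
x=-0.41: |R|=0.6710
R=1: x+27/56x²=0 ⇒ x=−56/27=-2.0741; min R=1−1/(4·27/56)=0.4815>−1
Confirm numerically:
  x=-1.834: |R|=0.78771 <1
  x=-1.282: |R|=0.51041 <1
  x=-1.267: |R|=0.50698 <1
  x=-1.238: |R|=0.50095 <1
  x=-2.593: |R|=1.64876 >1
  x=-2.176: |R|=1.10693 >1
So |R|<1 on (-2.0741, 0).

(-2.0741,0); λ=-7 ⇒ h* = (56/27)/7 = 0.2963.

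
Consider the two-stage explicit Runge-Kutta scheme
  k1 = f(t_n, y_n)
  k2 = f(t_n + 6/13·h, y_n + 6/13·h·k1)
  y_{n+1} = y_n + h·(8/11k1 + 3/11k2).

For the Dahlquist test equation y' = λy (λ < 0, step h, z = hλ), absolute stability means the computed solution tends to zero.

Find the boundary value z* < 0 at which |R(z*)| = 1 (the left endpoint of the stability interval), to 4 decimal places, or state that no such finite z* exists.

Set f=λy, z=hλ:
  k1=λy_n ⇒ h·k1=z·y_n;  k2=λ(1+6/13z)y_n ⇒ h·k2=z(1+6/13z)y_n
  y_{n+1}/y_n = 1 + 8/11z + 3/11z(1+6/13z) = 1 + z + 18/143z²
  Hence R(z) = 1 + z + 18/143z².

Need |R(x)|<1, x<0.
x=-1.23: |R|=0.0396
R=1: x+18/143x²=0 ⇒ x=−143/18=-7.9444; min R=1−1/(4·18/143)=-0.9861>−1
Confirm numerically:
  x=-7.023: |R|=0.18543 <1
  x=-6.554: |R|=0.14709 <1
  x=-6.169: |R|=0.37866 <1
  x=-4.723: |R|=0.91516 <1
  x=-8.506: |R|=1.60125 >1
  x=-8.351: |R|=1.42736 >1
  x=-7.983: |R|=1.03874 >1
So |R|<1 on (-7.9444, 0).

left endpoint -7.9444.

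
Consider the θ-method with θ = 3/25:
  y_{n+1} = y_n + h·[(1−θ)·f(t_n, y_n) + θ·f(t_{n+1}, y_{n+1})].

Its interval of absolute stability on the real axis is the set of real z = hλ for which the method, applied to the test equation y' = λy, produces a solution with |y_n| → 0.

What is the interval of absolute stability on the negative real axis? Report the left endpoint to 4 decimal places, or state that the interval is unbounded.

On y'=λy, z=hλ:
  y_{n+1} = y_n + z·[22/25·y_n + 3/25·y_{n+1}] ⇒ (1 − 3/25z)y_{n+1} = (1 + 22/25z)y_n
  ⇒ R(z) = (1 + 22/25z)/(1 − 3/25z).

Find x<0 with |R(x)|<1.
x=-0.48: |R|=0.5461
R=−1: 1+22/25x = −1+3/25x ⇒ -19/25x=2 ⇒ x=2/(-19/25)=-2.6316
Confirm numerically:
  x=-1.808: |R|=0.48567 <1
  x=-1.631: |R|=0.36403 <1
  x=-1.159: |R|=0.01749 <1
  x=-3.092: |R|=1.25522 >1
  x=-3.013: |R|=1.21290 >1
  x=-2.711: |R|=1.04554 >1
Interval (-2.6316, 0).

z∈(-2.6316,0).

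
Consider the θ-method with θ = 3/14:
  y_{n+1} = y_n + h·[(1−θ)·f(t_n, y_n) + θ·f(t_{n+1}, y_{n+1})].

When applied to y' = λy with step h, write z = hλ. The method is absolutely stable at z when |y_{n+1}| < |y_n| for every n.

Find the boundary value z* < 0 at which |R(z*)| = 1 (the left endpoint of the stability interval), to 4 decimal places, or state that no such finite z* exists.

left endpoint -3.5000.

On y'=λy, z=hλ:
  y_{n+1} = y_n + z·[11/14·y_n + 3/14·y_{n+1}] ⇒ (1 − 3/14z)y_{n+1} = (1 + 11/14z)y_n
  Hence R(z) = (1 + 11/14z)/(1 − 3/14z).

Find x<0 with |R(x)|<1.
x=-1.29: |R|=0.0106
R=−1: 1+11/14x = −1+3/14x ⇒ -4/7x=2 ⇒ x=2/(-4/7)=-3.5000
Confirm numerically:
  x=-2.602: |R|=0.67055 <1
  x=-2.183: |R|=0.48727 <1
  x=-2.018: |R|=0.40880 <1
  x=-1.734: |R|=0.26424 <1
  x=-3.927: |R|=1.13250 >1
  x=-3.660: |R|=1.05124 >1
Stable set (-3.5000, 0).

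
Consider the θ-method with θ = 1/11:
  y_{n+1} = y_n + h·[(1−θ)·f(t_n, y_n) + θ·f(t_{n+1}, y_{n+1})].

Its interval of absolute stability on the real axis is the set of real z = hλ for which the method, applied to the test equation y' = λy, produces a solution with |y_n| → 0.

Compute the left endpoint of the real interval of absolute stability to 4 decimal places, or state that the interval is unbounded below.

Set f=λy, z=hλ:
  y_{n+1} = y_n + z·[10/11·y_n + 1/11·y_{n+1}] ⇒ (1 − 1/11z)y_{n+1} = (1 + 10/11z)y_n
  R(z) = (1 + 10/11z)/(1 − 1/11z).

Boundary: |R(x)|=1, x<0.
x=-1.73: |R|=0.4949
R=−1: 1+10/11x = −1+1/11x ⇒ -9/11x=2 ⇒ x=2/(-9/11)=-2.4444
Confirm numerically:
  x=-2.215: |R|=0.84374 <1
  x=-2.145: |R|=0.79498 <1
  x=-1.955: |R|=0.65998 <1
  x=-1.076: |R|=0.01987 <1
  x=-2.776: |R|=1.21661 >1
  x=-2.759: |R|=1.20576 >1
  x=-2.713: |R|=1.17626 >1
So |R|<1 on (-2.4444, 0).

left endpoint -2.4444.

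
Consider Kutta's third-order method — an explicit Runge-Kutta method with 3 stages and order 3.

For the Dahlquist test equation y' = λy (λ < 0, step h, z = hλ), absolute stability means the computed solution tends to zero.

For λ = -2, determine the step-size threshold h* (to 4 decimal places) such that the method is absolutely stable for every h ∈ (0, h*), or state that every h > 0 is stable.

(-2.5127,0); λ=-2 ⇒ h* = 1.2564.

With y'=λy (z=hλ):
  order 3, 3-stage ⇒ R(z)=1+z+z^2/2+z^3/6
  (e.g. R(-0.7)=0.48783, |R|=0.48783)

Need |R(x)|<1, x<0.
x=-0.7: |R|=0.4878
|R(-2.7)|=1.3355 |R(-2.43)|=0.8690 |R(-0.97)|=0.3483
Bisect:
  x_lo=-3.3116 |R|=2.8810  x_hi=-0.0989 |R|=0.9058
  mid=-1.70525 |R|=0.07775 →hi
  mid=-2.50840 |R|=0.99287 →hi
  mid=-2.90998 |R|=1.78293 →lo
  mid=-2.70919 |R|=1.35345 →lo
  mid=-2.60880 |R|=1.16505 →lo
  mid=-2.55860 |R|=1.07700 →lo
  mid=-2.53350 |R|=1.03445 →lo
  mid=-2.52095 |R|=1.01354 →lo
  ...
  [-2.51291,-2.51272] ⇒ x*=-2.5127
Stable set (-2.5127, 0).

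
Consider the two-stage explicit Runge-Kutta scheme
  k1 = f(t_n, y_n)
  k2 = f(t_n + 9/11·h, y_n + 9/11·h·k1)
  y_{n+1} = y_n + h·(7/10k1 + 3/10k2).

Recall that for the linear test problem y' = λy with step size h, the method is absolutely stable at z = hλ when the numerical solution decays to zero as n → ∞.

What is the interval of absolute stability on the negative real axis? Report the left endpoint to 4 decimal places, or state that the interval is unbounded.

(-4.0741, 0).

On y'=λy, z=hλ:
  k1=λy_n ⇒ h·k1=z·y_n;  k2=λ(1+9/11z)y_n ⇒ h·k2=z(1+9/11z)y_n
  y_{n+1}/y_n = 1 + 7/10z + 3/10z(1+9/11z) = 1 + z + 27/110z²
  Hence R(z) = 1 + z + 27/110z².

Solve |R(x)|<1 on ℝ⁻.
x=-1.56: |R|=0.0373
R=1: x+27/110x²=0 ⇒ x=−110/27=-4.0741; min R=1−1/(4·27/110)=-0.0185>−1
Confirm numerically:
  x=-3.249: |R|=0.34202 <1
  x=-3.174: |R|=0.29878 <1
  x=-3.117: |R|=0.26776 <1
  x=-2.667: |R|=0.07889 <1
  x=-4.638: |R|=1.64198 >1
  x=-4.440: |R|=1.39879 >1
  x=-4.100: |R|=1.02609 >1
Interval (-4.0741, 0).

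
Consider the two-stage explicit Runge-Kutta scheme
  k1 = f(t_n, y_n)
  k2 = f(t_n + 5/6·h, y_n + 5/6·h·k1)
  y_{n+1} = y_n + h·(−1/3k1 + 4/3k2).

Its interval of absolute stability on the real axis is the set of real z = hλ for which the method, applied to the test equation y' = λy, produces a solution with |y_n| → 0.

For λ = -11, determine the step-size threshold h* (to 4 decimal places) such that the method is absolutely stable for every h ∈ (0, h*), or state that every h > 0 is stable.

On y'=λy, z=hλ:
  k1=λy_n ⇒ h·k1=z·y_n;  k2=λ(1+5/6z)y_n ⇒ h·k2=z(1+5/6z)y_n
  y_{n+1}/y_n = 1 − 1/3z + 4/3z(1+5/6z) = 1 + z + 10/9z²
  ⇒ R(z) = 1 + z + 10/9z².

Need |R(x)|<1, x<0.
x=-1.57: |R|=2.1688
R=1: x+10/9x²=0 ⇒ x=−9/10=-0.9000; min R=1−1/(4·10/9)=0.7750>−1
Confirm numerically:
  x=-0.746: |R|=0.87235 <1
  x=-0.591: |R|=0.79709 <1
  x=-0.510: |R|=0.77900 <1
  x=-1.167: |R|=1.34621 >1
  x=-1.005: |R|=1.11725 >1
Interval (-0.9000, 0).

(-0.9000,0); λ=-11 ⇒ h* = (9/10)/11 = 0.0818.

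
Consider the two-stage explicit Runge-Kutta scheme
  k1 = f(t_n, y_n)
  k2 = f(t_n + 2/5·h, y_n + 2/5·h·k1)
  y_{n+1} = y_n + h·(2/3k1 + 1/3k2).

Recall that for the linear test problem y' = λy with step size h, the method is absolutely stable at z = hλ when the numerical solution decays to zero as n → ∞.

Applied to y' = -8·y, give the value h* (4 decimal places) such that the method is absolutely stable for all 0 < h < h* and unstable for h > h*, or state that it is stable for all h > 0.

(-7.5000,0); λ=-8 ⇒ h* = (15/2)/8 = 0.9375.

Set f=λy, z=hλ:
  k1=λy_n ⇒ h·k1=z·y_n;  k2=λ(1+2/5z)y_n ⇒ h·k2=z(1+2/5z)y_n
  y_{n+1}/y_n = 1 + 2/3z + 1/3z(1+2/5z) = 1 + z + 2/15z²
  R(z) = 1 + z + 2/15z².

Boundary: |R(x)|=1, x<0.
x=-0.74: |R|=0.3330
R=1: x+2/15x²=0 ⇒ x=−15/2=-7.5000; min R=1−1/(4·2/15)=-0.8750>−1
Confirm numerically:
  x=-4.834: |R|=0.71833 <1
  x=-4.445: |R|=0.81060 <1
  x=-4.372: |R|=0.82342 <1
  x=-8.023: |R|=1.55947 >1
  x=-7.913: |R|=1.43574 >1
  x=-7.614: |R|=1.11573 >1
Stable set (-7.5000, 0).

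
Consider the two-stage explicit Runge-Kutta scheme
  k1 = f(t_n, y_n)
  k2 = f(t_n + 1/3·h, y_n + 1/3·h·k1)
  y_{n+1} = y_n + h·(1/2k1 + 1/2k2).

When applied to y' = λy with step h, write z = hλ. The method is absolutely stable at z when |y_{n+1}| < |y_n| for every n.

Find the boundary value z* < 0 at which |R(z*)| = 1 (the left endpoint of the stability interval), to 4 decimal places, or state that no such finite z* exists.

left endpoint -6.0000.

Set f=λy, z=hλ:
  k1=λy_n ⇒ h·k1=z·y_n;  k2=λ(1+1/3z)y_n ⇒ h·k2=z(1+1/3z)y_n
  y_{n+1}/y_n = 1 + 1/2z + 1/2z(1+1/3z) = 1 + z + 1/6z²
  Hence R(z) = 1 + z + 1/6z².

Find x<0 with |R(x)|<1.
x=-1.41: |R|=0.0786
R=1: x+1/6x²=0 ⇒ x=−6=-6.0000; min R=1−1/(4·1/6)=-0.5000>−1
Confirm numerically:
  x=-5.926: |R|=0.92691 <1
  x=-4.460: |R|=0.14473 <1
  x=-4.348: |R|=0.19715 <1
  x=-6.445: |R|=1.47800 >1
  x=-6.161: |R|=1.16532 >1
  x=-6.027: |R|=1.02712 >1
Stable set (-6.0000, 0).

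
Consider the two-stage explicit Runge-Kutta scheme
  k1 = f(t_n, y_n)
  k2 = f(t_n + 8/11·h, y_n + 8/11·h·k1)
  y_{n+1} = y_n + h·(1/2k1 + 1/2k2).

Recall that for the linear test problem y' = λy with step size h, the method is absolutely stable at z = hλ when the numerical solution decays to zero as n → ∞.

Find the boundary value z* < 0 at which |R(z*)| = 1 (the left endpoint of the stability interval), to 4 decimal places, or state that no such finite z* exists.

On y'=λy, z=hλ:
  k1=λy_n ⇒ h·k1=z·y_n;  k2=λ(1+8/11z)y_n ⇒ h·k2=z(1+8/11z)y_n
  y_{n+1}/y_n = 1 + 1/2z + 1/2z(1+8/11z) = 1 + z + 4/11z²
  Hence R(z) = 1 + z + 4/11z².

Find x<0 with |R(x)|<1.
x=-0.81: |R|=0.4286
R=1: x+4/11x²=0 ⇒ x=−11/4=-2.7500; min R=1−1/(4·4/11)=0.3125>−1
Confirm numerically:
  x=-2.364: |R|=0.66818 <1
  x=-1.551: |R|=0.32376 <1
  x=-1.346: |R|=0.31281 <1
  x=-3.215: |R|=1.54363 >1
  x=-2.869: |R|=1.12415 >1
Interval (-2.7500, 0).

left endpoint -2.7500.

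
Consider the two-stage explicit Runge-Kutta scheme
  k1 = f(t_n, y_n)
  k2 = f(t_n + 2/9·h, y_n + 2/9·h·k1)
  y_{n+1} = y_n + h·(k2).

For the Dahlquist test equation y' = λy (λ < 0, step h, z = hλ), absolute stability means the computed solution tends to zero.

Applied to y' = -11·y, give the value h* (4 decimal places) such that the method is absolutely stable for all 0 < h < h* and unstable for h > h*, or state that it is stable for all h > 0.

(-4.5000,0); λ=-11 ⇒ h* = (9/2)/11 = 0.4091.

With y'=λy (z=hλ):
  k1=λy_n ⇒ h·k1=z·y_n;  k2=λ(1+2/9z)y_n ⇒ h·k2=z(1+2/9z)y_n
  y_{n+1}/y_n = 1 + z(1+2/9z) = 1 + z + 2/9z²
  R(z) = 1 + z + 2/9z².

Need |R(x)|<1, x<0.
x=-0.77: |R|=0.3618
R=1: x+2/9x²=0 ⇒ x=−9/2=-4.5000; min R=1−1/(4·2/9)=-0.1250>−1
Confirm numerically:
  x=-3.675: |R|=0.32625 <1
  x=-3.378: |R|=0.15775 <1
  x=-2.462: |R|=0.11501 <1
  x=-4.855: |R|=1.38301 >1
  x=-4.665: |R|=1.17105 >1
Interval (-4.5000, 0).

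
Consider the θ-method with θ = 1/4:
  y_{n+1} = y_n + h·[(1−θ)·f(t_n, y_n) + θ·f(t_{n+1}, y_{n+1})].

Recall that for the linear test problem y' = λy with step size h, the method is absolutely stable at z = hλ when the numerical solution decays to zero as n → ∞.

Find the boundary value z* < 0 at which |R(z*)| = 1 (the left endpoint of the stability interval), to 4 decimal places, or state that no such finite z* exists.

Set f=λy, z=hλ:
  y_{n+1} = y_n + z·[3/4·y_n + 1/4·y_{n+1}] ⇒ (1 − 1/4z)y_{n+1} = (1 + 3/4z)y_n
  R(z) = (1 + 3/4z)/(1 − 1/4z).

Boundary: |R(x)|=1, x<0.
x=-0.64: |R|=0.4483
R=−1: 1+3/4x = −1+1/4x ⇒ -1/2x=2 ⇒ x=2/(-1/2)=-4.0000
Confirm numerically:
  x=-3.366: |R|=0.82786 <1
  x=-2.806: |R|=0.64913 <1
  x=-2.230: |R|=0.43178 <1
  x=-2.041: |R|=0.35143 <1
  x=-4.096: |R|=1.02372 >1
  x=-4.048: |R|=1.01193 >1
Interval (-4.0000, 0).

z* = -4.0000.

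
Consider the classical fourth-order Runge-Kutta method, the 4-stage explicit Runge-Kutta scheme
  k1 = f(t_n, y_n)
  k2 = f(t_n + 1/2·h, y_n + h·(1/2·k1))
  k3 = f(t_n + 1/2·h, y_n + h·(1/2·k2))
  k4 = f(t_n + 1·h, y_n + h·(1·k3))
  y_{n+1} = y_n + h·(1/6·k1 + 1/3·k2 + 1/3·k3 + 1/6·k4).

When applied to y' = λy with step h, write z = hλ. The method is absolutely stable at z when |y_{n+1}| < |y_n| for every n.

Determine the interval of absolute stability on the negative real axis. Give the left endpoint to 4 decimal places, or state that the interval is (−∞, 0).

Set f=λy, z=hλ:
  order 4, 4-stage ⇒ R(z)=1+z+z^2/2+z^3/6+z^4/24
  (e.g. R(-1.46)=0.27643, |R|=0.27643)

Boundary: |R(x)|=1, x<0.
x=-1.46: |R|=0.2764
|R(-2.28)|=0.4698 |R(-1.11)|=0.3414 |R(-1.04)|=0.3621
Bisect:
  x_lo=-3.3196 |R|=2.1532  x_hi=-0.3748 |R|=0.6875
  mid=-1.84717 |R|=0.29350 →hi
  mid=-2.58338 |R|=0.73587 →hi
  mid=-2.95148 |R|=1.28087 →lo
  mid=-2.76743 |R|=0.97340 →hi
  mid=-2.85946 |R|=1.11769 →lo
  mid=-2.81344 |R|=1.04328 →lo
  mid=-2.79044 |R|=1.00778 →lo
  mid=-2.77893 |R|=0.99045 →hi
  mid=-2.78468 |R|=0.99908 →hi
  mid=-2.78756 |R|=1.00342 →lo
  ...
  [-2.78540,-2.78522] ⇒ x*=-2.7853
Interval (-2.7853, 0).

(-2.7853, 0).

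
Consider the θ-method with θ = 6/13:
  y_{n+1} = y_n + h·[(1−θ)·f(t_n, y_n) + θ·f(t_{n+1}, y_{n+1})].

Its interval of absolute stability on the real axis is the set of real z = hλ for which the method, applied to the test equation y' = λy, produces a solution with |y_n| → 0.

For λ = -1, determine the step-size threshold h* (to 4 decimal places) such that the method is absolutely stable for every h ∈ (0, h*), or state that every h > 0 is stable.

With y'=λy (z=hλ):
  y_{n+1} = y_n + z·[7/13·y_n + 6/13·y_{n+1}] ⇒ (1 − 6/13z)y_{n+1} = (1 + 7/13z)y_n
  ⇒ R(z) = (1 + 7/13z)/(1 − 6/13z).

Find x<0 with |R(x)|<1.
x=-0.52: |R|=0.5806
R=−1: 1+7/13x = −1+6/13x ⇒ -1/13x=2 ⇒ x=2/(-1/13)=-26.0000
Confirm numerically:
  x=-19.173: |R|=0.94668 <1
  x=-18.912: |R|=0.94396 <1
  x=-16.948: |R|=0.92107 <1
  x=-26.536: |R|=1.00311 >1
  x=-26.196: |R|=1.00115 >1
  x=-26.051: |R|=1.00030 >1
So |R|<1 on (-26.0000, 0).

(-26.0000,0); λ=-1 ⇒ h* = (26)/1 = 26.0000.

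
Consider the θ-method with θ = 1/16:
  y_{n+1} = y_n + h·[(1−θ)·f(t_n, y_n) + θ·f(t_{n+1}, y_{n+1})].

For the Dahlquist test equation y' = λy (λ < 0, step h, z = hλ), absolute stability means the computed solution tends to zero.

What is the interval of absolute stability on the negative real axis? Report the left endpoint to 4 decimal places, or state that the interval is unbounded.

z∈(-2.2857,0).

Test eqn y'=λy, z=hλ:
  y_{n+1} = y_n + z·[15/16·y_n + 1/16·y_{n+1}] ⇒ (1 − 1/16z)y_{n+1} = (1 + 15/16z)y_n
  R(z) = (1 + 15/16z)/(1 − 1/16z).

Need |R(x)|<1, x<0.
x=-0.32: |R|=0.6863
R=−1: 1+15/16x = −1+1/16x ⇒ -7/8x=2 ⇒ x=2/(-7/8)=-2.2857
Confirm numerically:
  x=-1.882: |R|=0.68393 <1
  x=-1.455: |R|=0.33372 <1
  x=-1.168: |R|=0.08854 <1
  x=-2.833: |R|=1.40684 >1
  x=-2.787: |R|=1.37356 >1
  x=-2.734: |R|=1.33501 >1
Stable set (-2.2857, 0).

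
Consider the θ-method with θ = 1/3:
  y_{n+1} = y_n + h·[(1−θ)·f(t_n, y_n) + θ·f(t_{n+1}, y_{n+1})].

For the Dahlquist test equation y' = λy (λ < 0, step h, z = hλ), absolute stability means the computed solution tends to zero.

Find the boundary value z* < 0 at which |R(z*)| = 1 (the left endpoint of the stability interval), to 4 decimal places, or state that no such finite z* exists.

left endpoint -6.0000.

Set f=λy, z=hλ:
  y_{n+1} = y_n + z·[2/3·y_n + 1/3·y_{n+1}] ⇒ (1 − 1/3z)y_{n+1} = (1 + 2/3z)y_n
  Hence R(z) = (1 + 2/3z)/(1 − 1/3z).

Find x<0 with |R(x)|<1.
x=-1.42: |R|=0.0362
R=−1: 1+2/3x = −1+1/3x ⇒ -1/3x=2 ⇒ x=2/(-1/3)=-6.0000
Confirm numerically:
  x=-4.954: |R|=0.86849 <1
  x=-4.568: |R|=0.81078 <1
  x=-4.449: |R|=0.79178 <1
  x=-3.839: |R|=0.68402 <1
  x=-6.597: |R|=1.06221 >1
  x=-6.328: |R|=1.03516 >1
Interval (-6.0000, 0).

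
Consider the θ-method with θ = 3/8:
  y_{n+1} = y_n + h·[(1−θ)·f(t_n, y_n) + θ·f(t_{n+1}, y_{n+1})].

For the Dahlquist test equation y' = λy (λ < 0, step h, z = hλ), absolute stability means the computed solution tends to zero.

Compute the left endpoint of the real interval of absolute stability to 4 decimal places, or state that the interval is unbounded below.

Test eqn y'=λy, z=hλ:
  y_{n+1} = y_n + z·[5/8·y_n + 3/8·y_{n+1}] ⇒ (1 − 3/8z)y_{n+1} = (1 + 5/8z)y_n
  ⇒ R(z) = (1 + 5/8z)/(1 − 3/8z).

Boundary: |R(x)|=1, x<0.
x=-0.9: |R|=0.3271
R=−1: 1+5/8x = −1+3/8x ⇒ -1/4x=2 ⇒ x=2/(-1/4)=-8.0000
Confirm numerically:
  x=-7.783: |R|=0.98616 <1
  x=-7.427: |R|=0.96215 <1
  x=-4.832: |R|=0.71835 <1
  x=-8.385: |R|=1.02322 >1
  x=-8.353: |R|=1.02136 >1
Interval (-8.0000, 0).

left endpoint -8.0000.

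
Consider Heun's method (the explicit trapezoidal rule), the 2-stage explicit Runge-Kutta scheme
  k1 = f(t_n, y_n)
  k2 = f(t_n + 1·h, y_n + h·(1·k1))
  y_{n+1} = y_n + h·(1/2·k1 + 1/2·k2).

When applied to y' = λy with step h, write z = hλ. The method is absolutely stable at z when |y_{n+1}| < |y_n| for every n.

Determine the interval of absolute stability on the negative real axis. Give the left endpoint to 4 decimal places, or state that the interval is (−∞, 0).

Set f=λy, z=hλ:
  order 2, 2-stage ⇒ R(z)=1+z+z^2/2
  (e.g. R(-1.57)=0.66245, |R|=0.66245)

Find x<0 with |R(x)|<1.
x=-1.57: |R|=0.6624
|R(-1.38)|=0.5722 |R(-1.04)|=0.5008 |R(-0.73)|=0.5364
Bisect:
  x_lo=-2.6550 |R|=1.8695  x_hi=-0.0708 |R|=0.9317
  mid=-1.36290 |R|=0.56585 →hi
  mid=-2.00895 |R|=1.00899 →lo
  mid=-1.68592 |R|=0.73525 →hi
  mid=-1.84744 |R|=0.85908 →hi
  mid=-1.92819 |R|=0.93077 →hi
  mid=-1.96857 |R|=0.96907 →hi
  mid=-1.98876 |R|=0.98883 →hi
  mid=-1.99886 |R|=0.99886 →hi
  ...
  [-2.00012,-1.99996] ⇒ x*=-2.0000
Interval (-2.0000, 0).

(-2.0000, 0).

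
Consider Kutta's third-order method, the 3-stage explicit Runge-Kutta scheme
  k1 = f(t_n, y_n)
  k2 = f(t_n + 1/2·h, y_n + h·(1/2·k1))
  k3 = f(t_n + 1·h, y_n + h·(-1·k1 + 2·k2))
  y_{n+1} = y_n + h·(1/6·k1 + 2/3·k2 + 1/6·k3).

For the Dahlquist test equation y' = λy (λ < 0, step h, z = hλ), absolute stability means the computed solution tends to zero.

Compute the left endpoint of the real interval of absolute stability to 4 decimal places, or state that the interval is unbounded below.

Test eqn y'=λy, z=hλ:
  order 3, 3-stage ⇒ R(z)=1+z+z^2/2+z^3/6
  (e.g. R(-1.22)=0.22156, |R|=0.22156)

Boundary: |R(x)|=1, x<0.
x=-1.22: |R|=0.2216
|R(-2.63)|=1.2035 |R(-2.38)|=0.7947 |R(-0.83)|=0.4192
Bisect:
  x_lo=-3.4041 |R|=3.1844  x_hi=-0.2384 |R|=0.7877
  mid=-1.82124 |R|=0.16960 →hi
  mid=-2.61265 |R|=1.17198 →lo
  mid=-2.21694 |R|=0.57551 →hi
  mid=-2.41480 |R|=0.84605 →hi
  mid=-2.51372 |R|=1.00161 →lo
  mid=-2.46426 |R|=0.92204 →hi
  mid=-2.48899 |R|=0.96137 →hi
  mid=-2.50136 |R|=0.98137 →hi
  mid=-2.50754 |R|=0.99146 →hi
  mid=-2.51063 |R|=0.99653 →hi
  ...
  [-2.51276,-2.51256] ⇒ x*=-2.5127
Interval (-2.5127, 0).

left endpoint -2.5127.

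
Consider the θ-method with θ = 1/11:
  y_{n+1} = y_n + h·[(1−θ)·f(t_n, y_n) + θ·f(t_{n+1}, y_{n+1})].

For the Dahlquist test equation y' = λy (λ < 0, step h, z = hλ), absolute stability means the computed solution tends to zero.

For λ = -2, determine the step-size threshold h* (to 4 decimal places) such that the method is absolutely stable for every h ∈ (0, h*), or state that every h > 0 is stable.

(-2.4444,0); λ=-2 ⇒ h* = (22/9)/2 = 1.2222.

With y'=λy (z=hλ):
  y_{n+1} = y_n + z·[10/11·y_n + 1/11·y_{n+1}] ⇒ (1 − 1/11z)y_{n+1} = (1 + 10/11z)y_n
  so R(z) = (1 + 10/11z)/(1 − 1/11z).

Find x<0 with |R(x)|<1.
x=-1.12: |R|=0.0165
R=−1: 1+10/11x = −1+1/11x ⇒ -9/11x=2 ⇒ x=2/(-9/11)=-2.4444
Confirm numerically:
  x=-2.211: |R|=0.84097 <1
  x=-1.806: |R|=0.55130 <1
  x=-1.779: |R|=0.53134 <1
  x=-3.021: |R|=1.37009 >1
  x=-2.880: |R|=1.28242 >1
So |R|<1 on (-2.4444, 0).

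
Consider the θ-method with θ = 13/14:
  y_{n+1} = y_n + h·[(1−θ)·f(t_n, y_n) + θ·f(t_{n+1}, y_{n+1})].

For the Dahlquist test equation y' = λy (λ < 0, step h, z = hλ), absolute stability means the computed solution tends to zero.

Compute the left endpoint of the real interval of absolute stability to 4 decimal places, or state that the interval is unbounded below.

interval (−∞, 0).

Set f=λy, z=hλ:
  y_{n+1} = y_n + z·[1/14·y_n + 13/14·y_{n+1}] ⇒ (1 − 13/14z)y_{n+1} = (1 + 1/14z)y_n
  so R(z) = (1 + 1/14z)/(1 − 13/14z).

Solve |R(x)|<1 on ℝ⁻.
x=-1.7: |R|=0.3407
x=-2: |R|=0.3000
x=-10: |R|=0.0278
x=-100: |R|=0.0654
θ=13/14≥1/2 ⇒ |1+1/14x|<|1−13/14x| ∀x<0 ⇒ stable on all of ℝ⁻.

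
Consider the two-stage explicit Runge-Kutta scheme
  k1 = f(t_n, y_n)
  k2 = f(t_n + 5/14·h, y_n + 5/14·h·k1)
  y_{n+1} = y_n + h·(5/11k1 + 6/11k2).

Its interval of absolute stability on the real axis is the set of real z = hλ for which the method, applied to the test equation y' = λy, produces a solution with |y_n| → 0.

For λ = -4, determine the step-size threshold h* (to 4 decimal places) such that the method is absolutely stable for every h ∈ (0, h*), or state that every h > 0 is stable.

(-5.1333,0); λ=-4 ⇒ h* = (77/15)/4 = 1.2833.

Set f=λy, z=hλ:
  k1=λy_n ⇒ h·k1=z·y_n;  k2=λ(1+5/14z)y_n ⇒ h·k2=z(1+5/14z)y_n
  y_{n+1}/y_n = 1 + 5/11z + 6/11z(1+5/14z) = 1 + z + 15/77z²
  ⇒ R(z) = 1 + z + 15/77z².

Find x<0 with |R(x)|<1.
x=-0.53: |R|=0.5247
R=1: x+15/77x²=0 ⇒ x=−77/15=-5.1333; min R=1−1/(4·15/77)=-0.2833>−1
Confirm numerically:
  x=-3.848: |R|=0.03650 <1
  x=-3.649: |R|=0.05513 <1
  x=-2.392: |R|=0.27739 <1
  x=-5.624: |R|=1.53757 >1
  x=-5.430: |R|=1.31381 >1
  x=-5.338: |R|=1.21283 >1
Stable set (-5.1333, 0).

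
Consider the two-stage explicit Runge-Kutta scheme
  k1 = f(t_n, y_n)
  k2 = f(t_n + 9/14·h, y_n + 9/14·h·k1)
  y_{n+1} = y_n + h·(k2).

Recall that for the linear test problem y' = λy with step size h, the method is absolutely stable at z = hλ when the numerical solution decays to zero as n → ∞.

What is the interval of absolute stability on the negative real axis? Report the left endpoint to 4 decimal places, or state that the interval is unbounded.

(-1.5556, 0).

Test eqn y'=λy, z=hλ:
  k1=λy_n ⇒ h·k1=z·y_n;  k2=λ(1+9/14z)y_n ⇒ h·k2=z(1+9/14z)y_n
  y_{n+1}/y_n = 1 + z(1+9/14z) = 1 + z + 9/14z²
  ⇒ R(z) = 1 + z + 9/14z².

Boundary: |R(x)|=1, x<0.
x=-0.32: |R|=0.7458
R=1: x+9/14x²=0 ⇒ x=−14/9=-1.5556; min R=1−1/(4·9/14)=0.6111>−1
Confirm numerically:
  x=-1.134: |R|=0.69269 <1
  x=-1.127: |R|=0.68951 <1
  x=-0.840: |R|=0.61360 <1
  x=-1.928: |R|=1.46162 >1
  x=-1.855: |R|=1.35709 >1
  x=-1.786: |R|=1.26458 >1
So |R|<1 on (-1.5556, 0).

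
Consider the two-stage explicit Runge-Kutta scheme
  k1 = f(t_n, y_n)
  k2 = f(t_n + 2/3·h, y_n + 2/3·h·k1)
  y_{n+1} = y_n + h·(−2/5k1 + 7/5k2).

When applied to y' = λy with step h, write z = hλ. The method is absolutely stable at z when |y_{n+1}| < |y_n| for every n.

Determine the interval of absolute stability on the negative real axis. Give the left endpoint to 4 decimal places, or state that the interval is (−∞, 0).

(-1.0714, 0).

With y'=λy (z=hλ):
  k1=λy_n ⇒ h·k1=z·y_n;  k2=λ(1+2/3z)y_n ⇒ h·k2=z(1+2/3z)y_n
  y_{n+1}/y_n = 1 − 2/5z + 7/5z(1+2/3z) = 1 + z + 14/15z²
  Hence R(z) = 1 + z + 14/15z².

Boundary: |R(x)|=1, x<0.
x=-1.69: |R|=1.9757
R=1: x+14/15x²=0 ⇒ x=−15/14=-1.0714; min R=1−1/(4·14/15)=0.7321>−1
Confirm numerically:
  x=-0.912: |R|=0.86429 <1
  x=-0.846: |R|=0.82200 <1
  x=-0.518: |R|=0.73244 <1
  x=-0.429: |R|=0.74277 <1
  x=-1.465: |R|=1.53814 >1
  x=-1.184: |R|=1.12440 >1
So |R|<1 on (-1.0714, 0).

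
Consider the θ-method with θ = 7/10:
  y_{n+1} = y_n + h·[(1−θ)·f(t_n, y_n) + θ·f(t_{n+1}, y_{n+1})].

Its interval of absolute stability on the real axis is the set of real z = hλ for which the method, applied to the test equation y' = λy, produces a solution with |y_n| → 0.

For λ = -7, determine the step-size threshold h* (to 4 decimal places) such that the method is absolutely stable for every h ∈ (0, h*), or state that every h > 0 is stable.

(−∞, 0) — no finite endpoint. Any h>0 works for λ=-7.

Test eqn y'=λy, z=hλ:
  y_{n+1} = y_n + z·[3/10·y_n + 7/10·y_{n+1}] ⇒ (1 − 7/10z)y_{n+1} = (1 + 3/10z)y_n
  R(z) = (1 + 3/10z)/(1 − 7/10z).

Boundary: |R(x)|=1, x<0.
x=-0.5: |R|=0.6296
x=-2: |R|=0.1667
x=-10: |R|=0.2500
x=-100: |R|=0.4085
θ=7/10≥1/2 ⇒ |1+3/10x|<|1−7/10x| ∀x<0 ⇒ unbounded interval.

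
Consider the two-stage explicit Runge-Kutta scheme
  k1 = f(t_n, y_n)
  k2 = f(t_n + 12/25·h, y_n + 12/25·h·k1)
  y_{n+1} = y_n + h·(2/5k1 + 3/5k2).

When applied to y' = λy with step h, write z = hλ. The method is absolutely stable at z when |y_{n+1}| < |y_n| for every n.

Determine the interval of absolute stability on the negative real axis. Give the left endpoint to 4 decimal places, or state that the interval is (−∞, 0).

Test eqn y'=λy, z=hλ:
  k1=λy_n ⇒ h·k1=z·y_n;  k2=λ(1+12/25z)y_n ⇒ h·k2=z(1+12/25z)y_n
  y_{n+1}/y_n = 1 + 2/5z + 3/5z(1+12/25z) = 1 + z + 36/125z²
  so R(z) = 1 + z + 36/125z².

Need |R(x)|<1, x<0.
x=-1.52: |R|=0.1454
R=1: x+36/125x²=0 ⇒ x=−125/36=-3.4722; min R=1−1/(4·36/125)=0.1319>−1
Confirm numerically:
  x=-3.184: |R|=0.73570 <1
  x=-2.737: |R|=0.42046 <1
  x=-1.797: |R|=0.13301 <1
  x=-1.719: |R|=0.13203 <1
  x=-3.853: |R|=1.42254 >1
  x=-3.496: |R|=1.02394 >1
Interval (-3.4722, 0).

(-3.4722, 0).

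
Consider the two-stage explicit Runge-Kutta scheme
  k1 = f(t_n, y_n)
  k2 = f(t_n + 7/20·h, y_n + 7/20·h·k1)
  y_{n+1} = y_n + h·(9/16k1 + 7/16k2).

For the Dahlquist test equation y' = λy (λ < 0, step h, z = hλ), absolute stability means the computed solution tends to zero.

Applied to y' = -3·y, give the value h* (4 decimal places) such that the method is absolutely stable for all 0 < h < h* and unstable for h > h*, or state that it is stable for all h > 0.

With y'=λy (z=hλ):
  k1=λy_n ⇒ h·k1=z·y_n;  k2=λ(1+7/20z)y_n ⇒ h·k2=z(1+7/20z)y_n
  y_{n+1}/y_n = 1 + 9/16z + 7/16z(1+7/20z) = 1 + z + 49/320z²
  R(z) = 1 + z + 49/320z².

Boundary: |R(x)|=1, x<0.
x=-0.63: |R|=0.4308
R=1: x+49/320x²=0 ⇒ x=−320/49=-6.5306; min R=1−1/(4·49/320)=-0.6327>−1
Confirm numerically:
  x=-6.136: |R|=0.62923 <1
  x=-4.297: |R|=0.46967 <1
  x=-3.823: |R|=0.58503 <1
  x=-3.493: |R|=0.62471 <1
  x=-6.975: |R|=1.47463 >1
  x=-6.646: |R|=1.11743 >1
Stable set (-6.5306, 0).

(-6.5306,0); λ=-3 ⇒ h* = (320/49)/3 = 2.1769.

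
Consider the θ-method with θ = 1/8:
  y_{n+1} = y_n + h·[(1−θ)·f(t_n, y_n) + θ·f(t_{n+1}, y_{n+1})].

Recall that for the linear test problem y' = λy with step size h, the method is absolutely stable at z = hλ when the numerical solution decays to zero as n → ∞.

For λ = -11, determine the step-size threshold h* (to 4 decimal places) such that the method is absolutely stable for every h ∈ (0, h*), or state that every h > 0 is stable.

With y'=λy (z=hλ):
  y_{n+1} = y_n + z·[7/8·y_n + 1/8·y_{n+1}] ⇒ (1 − 1/8z)y_{n+1} = (1 + 7/8z)y_n
  R(z) = (1 + 7/8z)/(1 − 1/8z).

Solve |R(x)|<1 on ℝ⁻.
x=-0.64: |R|=0.4074
R=−1: 1+7/8x = −1+1/8x ⇒ -3/4x=2 ⇒ x=2/(-3/4)=-2.6667
Confirm numerically:
  x=-1.733: |R|=0.42443 <1
  x=-1.554: |R|=0.30124 <1
  x=-1.112: |R|=0.02371 <1
  x=-3.182: |R|=1.27652 >1
  x=-3.146: |R|=1.25803 >1
Stable set (-2.6667, 0).

(-2.6667,0); λ=-11 ⇒ h* = (8/3)/11 = 0.2424.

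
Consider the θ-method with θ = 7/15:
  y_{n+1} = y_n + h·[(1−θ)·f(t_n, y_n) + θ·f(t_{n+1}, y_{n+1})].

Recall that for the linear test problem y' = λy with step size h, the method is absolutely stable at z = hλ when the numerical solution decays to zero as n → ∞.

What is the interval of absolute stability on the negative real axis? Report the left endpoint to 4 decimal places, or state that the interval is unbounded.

Test eqn y'=λy, z=hλ:
  y_{n+1} = y_n + z·[8/15·y_n + 7/15·y_{n+1}] ⇒ (1 − 7/15z)y_{n+1} = (1 + 8/15z)y_n
  so R(z) = (1 + 8/15z)/(1 − 7/15z).

Solve |R(x)|<1 on ℝ⁻.
x=-0.51: |R|=0.5880
R=−1: 1+8/15x = −1+7/15x ⇒ -1/15x=2 ⇒ x=2/(-1/15)=-30.0000
Confirm numerically:
  x=-25.175: |R|=0.97477 <1
  x=-23.100: |R|=0.96095 <1
  x=-17.108: |R|=0.90433 <1
  x=-13.824: |R|=0.85527 <1
  x=-30.219: |R|=1.00097 >1
  x=-30.131: |R|=1.00058 >1
Interval (-30.0000, 0).

(-30.0000, 0).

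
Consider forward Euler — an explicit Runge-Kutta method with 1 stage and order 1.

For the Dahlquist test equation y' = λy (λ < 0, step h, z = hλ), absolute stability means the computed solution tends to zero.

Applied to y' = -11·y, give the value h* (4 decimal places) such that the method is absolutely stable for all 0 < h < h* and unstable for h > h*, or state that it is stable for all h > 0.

Test eqn y'=λy, z=hλ:
  order 1, 1-stage ⇒ R(z)=1+z
  (e.g. R(-1.66)=-0.66000, |R|=0.66000)

Boundary: |R(x)|=1, x<0.
x=-1.66: |R|=0.6600
|R(-1.72)|=0.7200 |R(-1.26)|=0.2600 |R(-0.88)|=0.1200
Bisect:
  x_lo=-2.5948 |R|=1.5948  x_hi=-0.2984 |R|=0.7016
  mid=-1.44662 |R|=0.44662 →hi
  mid=-2.02071 |R|=1.02071 →lo
  mid=-1.73366 |R|=0.73366 →hi
  mid=-1.87719 |R|=0.87719 →hi
  mid=-1.94895 |R|=0.94895 →hi
  mid=-1.98483 |R|=0.98483 →hi
  mid=-2.00277 |R|=1.00277 →lo
  mid=-1.99380 |R|=0.99380 →hi
  mid=-1.99828 |R|=0.99828 →hi
  mid=-2.00052 |R|=1.00052 →lo
  ...
  [-2.00010,-1.99996] ⇒ x*=-2.0000
Interval (-2.0000, 0).

(-2.0000,0); λ=-11 ⇒ h* = 0.1818.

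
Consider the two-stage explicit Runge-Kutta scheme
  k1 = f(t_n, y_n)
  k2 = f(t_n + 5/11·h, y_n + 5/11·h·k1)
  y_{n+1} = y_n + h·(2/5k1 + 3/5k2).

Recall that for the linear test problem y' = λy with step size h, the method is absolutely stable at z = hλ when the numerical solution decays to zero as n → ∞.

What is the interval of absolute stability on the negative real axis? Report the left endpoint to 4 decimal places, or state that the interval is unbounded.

z∈(-3.6667,0).

Test eqn y'=λy, z=hλ:
  k1=λy_n ⇒ h·k1=z·y_n;  k2=λ(1+5/11z)y_n ⇒ h·k2=z(1+5/11z)y_n
  y_{n+1}/y_n = 1 + 2/5z + 3/5z(1+5/11z) = 1 + z + 3/11z²
  Hence R(z) = 1 + z + 3/11z².

Boundary: |R(x)|=1, x<0.
x=-1.11: |R|=0.2260
R=1: x+3/11x²=0 ⇒ x=−11/3=-3.6667; min R=1−1/(4·3/11)=0.0833>−1
Confirm numerically:
  x=-3.234: |R|=0.61839 <1
  x=-2.431: |R|=0.18075 <1
  x=-2.042: |R|=0.09521 <1
  x=-3.980: |R|=1.34011 >1
  x=-3.918: |R|=1.26856 >1
Stable set (-3.6667, 0).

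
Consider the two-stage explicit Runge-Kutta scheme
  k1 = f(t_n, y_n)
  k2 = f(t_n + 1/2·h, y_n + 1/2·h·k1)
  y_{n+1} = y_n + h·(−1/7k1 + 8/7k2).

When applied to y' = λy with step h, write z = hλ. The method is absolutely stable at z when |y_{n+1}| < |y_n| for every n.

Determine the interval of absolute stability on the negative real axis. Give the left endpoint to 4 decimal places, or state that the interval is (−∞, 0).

(-1.7500, 0).

Test eqn y'=λy, z=hλ:
  k1=λy_n ⇒ h·k1=z·y_n;  k2=λ(1+1/2z)y_n ⇒ h·k2=z(1+1/2z)y_n
  y_{n+1}/y_n = 1 − 1/7z + 8/7z(1+1/2z) = 1 + z + 4/7z²
  R(z) = 1 + z + 4/7z².

Solve |R(x)|<1 on ℝ⁻.
x=-1.29: |R|=0.6609
R=1: x+4/7x²=0 ⇒ x=−7/4=-1.7500; min R=1−1/(4·4/7)=0.5625>−1
Confirm numerically:
  x=-1.723: |R|=0.97342 <1
  x=-1.217: |R|=0.62934 <1
  x=-1.169: |R|=0.61189 <1
  x=-0.974: |R|=0.56810 <1
  x=-2.339: |R|=1.78724 >1
  x=-1.910: |R|=1.17463 >1
  x=-1.824: |R|=1.07713 >1
Interval (-1.7500, 0).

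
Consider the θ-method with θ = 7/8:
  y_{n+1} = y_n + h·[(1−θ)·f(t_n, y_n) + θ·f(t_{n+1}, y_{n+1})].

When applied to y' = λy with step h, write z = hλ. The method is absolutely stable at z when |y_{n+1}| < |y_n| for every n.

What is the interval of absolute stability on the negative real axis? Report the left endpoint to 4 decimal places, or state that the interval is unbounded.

interval (−∞, 0).

Set f=λy, z=hλ:
  y_{n+1} = y_n + z·[1/8·y_n + 7/8·y_{n+1}] ⇒ (1 − 7/8z)y_{n+1} = (1 + 1/8z)y_n
  ⇒ R(z) = (1 + 1/8z)/(1 − 7/8z).

Boundary: |R(x)|=1, x<0.
x=-0.9: |R|=0.4965
x=-2: |R|=0.2727
x=-10: |R|=0.0256
x=-100: |R|=0.1299
θ=7/8≥1/2 ⇒ |1+1/8x|<|1−7/8x| ∀x<0 ⇒ unbounded interval.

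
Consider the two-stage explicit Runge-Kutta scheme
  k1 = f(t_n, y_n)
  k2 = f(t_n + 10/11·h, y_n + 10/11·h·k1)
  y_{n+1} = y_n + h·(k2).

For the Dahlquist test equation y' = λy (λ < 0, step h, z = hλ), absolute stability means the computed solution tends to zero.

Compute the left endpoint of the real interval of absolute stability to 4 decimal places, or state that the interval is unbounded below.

On y'=λy, z=hλ:
  k1=λy_n ⇒ h·k1=z·y_n;  k2=λ(1+10/11z)y_n ⇒ h·k2=z(1+10/11z)y_n
  y_{n+1}/y_n = 1 + z(1+10/11z) = 1 + z + 10/11z²
  so R(z) = 1 + z + 10/11z².

Boundary: |R(x)|=1, x<0.
x=-1.49: |R|=1.5283
R=1: x+10/11x²=0 ⇒ x=−11/10=-1.1000; min R=1−1/(4·10/11)=0.7250>−1
Confirm numerically:
  x=-0.841: |R|=0.80198 <1
  x=-0.724: |R|=0.75252 <1
  x=-0.624: |R|=0.72998 <1
  x=-0.602: |R|=0.72746 <1
  x=-1.649: |R|=1.82300 >1
  x=-1.529: |R|=1.59631 >1
  x=-1.366: |R|=1.33032 >1
Stable set (-1.1000, 0).

z* = -1.1000.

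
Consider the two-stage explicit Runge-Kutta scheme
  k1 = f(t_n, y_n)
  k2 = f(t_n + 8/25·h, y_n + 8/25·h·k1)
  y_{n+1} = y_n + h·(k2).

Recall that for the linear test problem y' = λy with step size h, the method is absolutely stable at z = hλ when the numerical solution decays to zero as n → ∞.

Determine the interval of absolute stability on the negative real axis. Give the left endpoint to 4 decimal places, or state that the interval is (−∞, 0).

z∈(-3.1250,0).

Test eqn y'=λy, z=hλ:
  k1=λy_n ⇒ h·k1=z·y_n;  k2=λ(1+8/25z)y_n ⇒ h·k2=z(1+8/25z)y_n
  y_{n+1}/y_n = 1 + z(1+8/25z) = 1 + z + 8/25z²
  Hence R(z) = 1 + z + 8/25z².

Solve |R(x)|<1 on ℝ⁻.
x=-0.81: |R|=0.4000
R=1: x+8/25x²=0 ⇒ x=−25/8=-3.1250; min R=1−1/(4·8/25)=0.2188>−1
Confirm numerically:
  x=-2.611: |R|=0.57054 <1
  x=-2.248: |R|=0.36912 <1
  x=-2.033: |R|=0.28959 <1
  x=-1.877: |R|=0.25040 <1
  x=-3.365: |R|=1.25843 >1
  x=-3.339: |R|=1.22865 >1
  x=-3.331: |R|=1.21958 >1
Interval (-3.1250, 0).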